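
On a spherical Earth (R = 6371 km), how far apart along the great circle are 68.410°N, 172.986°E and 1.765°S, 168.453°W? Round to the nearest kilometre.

Δλ = -168.453 − 172.986 = -341.439°; wrapped into (−180°, 180°]: 18.561°.
Δφ = -1.765 − 68.410 = -70.175°.
a = sin²(Δφ/2) + cos φ₁ · cos φ₂ · sin²(Δλ/2) = 0.339991.
c = 2·atan2(√a, √(1−a)) = 1.24505 rad → d = 6371·c ≈ 7932.20 km.

7932 km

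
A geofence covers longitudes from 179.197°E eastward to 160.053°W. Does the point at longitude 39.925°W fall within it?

No

Band width going east from +179.197° to -160.053°: ((-160.053 − 179.197) mod 360) = 20.750°.
Offset of -39.925° east of the west edge: ((-39.925 − 179.197) mod 360) = 140.878°.
140.878° > 20.750° ⇒ outside.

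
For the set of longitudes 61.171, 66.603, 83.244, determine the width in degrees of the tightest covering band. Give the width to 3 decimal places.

22.073°

Sort the longitudes: +61.171°, +66.603°, +83.244°.
Eastward gaps between consecutive values (wrapping around): 5.432°, 16.641°, 337.927°.
Largest gap = 337.927° ⇒ minimal covering band is its complement: 360° − 337.927° = 22.073°.
Band runs from +61.171° eastward to +83.244°.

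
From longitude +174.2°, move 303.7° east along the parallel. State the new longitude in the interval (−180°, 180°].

+117.9°

Start at +174.2°; shift +303.7° → +477.9°.
+477.9° lies outside (−180°, 180°]; subtract 360° → +117.9°.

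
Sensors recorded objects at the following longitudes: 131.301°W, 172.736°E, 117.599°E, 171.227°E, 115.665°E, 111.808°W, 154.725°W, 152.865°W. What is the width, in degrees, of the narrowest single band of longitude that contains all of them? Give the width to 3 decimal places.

132.527°

Sort the longitudes: -154.725°, -152.865°, -131.301°, -111.808°, +115.665°, +117.599°, +171.227°, +172.736°.
Eastward gaps between consecutive values (wrapping around): 1.860°, 21.564°, 19.493°, 227.473°, 1.934°, 53.628°, 1.509°, 32.539°.
Largest gap = 227.473° ⇒ minimal covering band is its complement: 360° − 227.473° = 132.527°.
Band runs from +115.665° eastward to -111.808°, crossing the antimeridian.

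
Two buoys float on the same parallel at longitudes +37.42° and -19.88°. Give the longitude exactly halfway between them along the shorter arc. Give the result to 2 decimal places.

Signed shortest Δλ from +37.42° to -19.88° is -57.30°.
Midpoint longitude = +37.42° + (-57.30°)/2 = +37.42° − 28.65° = +8.77°.

+8.77°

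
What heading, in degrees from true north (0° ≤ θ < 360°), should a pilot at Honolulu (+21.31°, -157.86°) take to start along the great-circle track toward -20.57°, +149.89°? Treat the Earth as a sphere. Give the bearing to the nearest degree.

Δλ = 149.89 − -157.86 = 307.75°; wrapped into (−180°, 180°]: -52.25°.
θ = atan2( sin Δλ · cos φ₂ , cos φ₁ · sin φ₂ − sin φ₁ · cos φ₂ · cos Δλ )
  = atan2(-0.74028, -0.53563) = -125.888° → normalised to [0°, 360°): 234.112°.

234°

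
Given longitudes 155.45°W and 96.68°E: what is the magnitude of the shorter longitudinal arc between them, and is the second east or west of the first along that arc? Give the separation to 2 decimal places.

Raw difference: 96.68 − -155.45 = 252.13°.
Normalise into (−180°, 180°]: 252.13° − 360° = -107.87°.
Negative ⇒ the second point lies to the west; separation 107.87°.

107.87° west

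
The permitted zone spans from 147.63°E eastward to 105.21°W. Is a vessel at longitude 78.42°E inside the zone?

Band width going east from +147.63° to -105.21°: ((-105.21 − 147.63) mod 360) = 107.16°.
Offset of +78.42° east of the west edge: ((78.42 − 147.63) mod 360) = 290.79°.
290.79° > 107.16° ⇒ outside.

No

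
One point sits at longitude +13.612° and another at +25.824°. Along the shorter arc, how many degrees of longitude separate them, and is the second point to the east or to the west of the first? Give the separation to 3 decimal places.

Raw difference: 25.824 − 13.612 = 12.212°.
Normalise into (−180°, 180°]: 12.212° stays 12.212°.
Positive ⇒ the second point lies to the east; separation 12.212°.

12.212° east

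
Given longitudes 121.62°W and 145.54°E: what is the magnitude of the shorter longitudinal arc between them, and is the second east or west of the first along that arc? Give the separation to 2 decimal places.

Raw difference: 145.54 − -121.62 = 267.16°.
Normalise into (−180°, 180°]: 267.16° − 360° = -92.84°.
Negative ⇒ the second point lies to the west; separation 92.84°.

92.84° west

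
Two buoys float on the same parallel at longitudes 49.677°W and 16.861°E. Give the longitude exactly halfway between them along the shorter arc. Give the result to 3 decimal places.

Signed shortest Δλ from -49.677° to +16.861° is +66.538°.
Midpoint longitude = -49.677° + (+66.538°)/2 = -49.677° + 33.269° = -16.408°.

16.408°W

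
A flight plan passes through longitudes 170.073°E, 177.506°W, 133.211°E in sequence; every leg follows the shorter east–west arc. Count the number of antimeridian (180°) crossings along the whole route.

2

Leg 1: +170.073° → -177.506°, shortest Δλ = 12.421° (east) — crosses 180°.
Leg 2: -177.506° → +133.211°, shortest Δλ = -49.283° (west) — crosses 180°.
Total crossings: 2.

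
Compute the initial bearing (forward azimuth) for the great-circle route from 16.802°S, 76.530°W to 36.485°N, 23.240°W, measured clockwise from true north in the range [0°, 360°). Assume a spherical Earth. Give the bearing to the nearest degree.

42°

Δλ = -23.240 − -76.530 = 53.290°.
θ = atan2( sin Δλ · cos φ₂ , cos φ₁ · sin φ₂ − sin φ₁ · cos φ₂ · cos Δλ )
  = atan2(0.64455, 0.70816) = 42.308° → normalised to [0°, 360°): 42.308°.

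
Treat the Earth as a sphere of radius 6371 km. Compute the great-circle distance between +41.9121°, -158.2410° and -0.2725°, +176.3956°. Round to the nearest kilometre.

Δλ = 176.3956 − -158.2410 = 334.6366°; wrapped into (−180°, 180°]: -25.3634°.
Δφ = -0.2725 − 41.9121 = -42.1846°.
a = sin²(Δφ/2) + cos φ₁ · cos φ₂ · sin²(Δλ/2) = 0.165373.
c = 2·atan2(√a, √(1−a)) = 0.83759 rad → d = 6371·c ≈ 5336.29 km.

5336 km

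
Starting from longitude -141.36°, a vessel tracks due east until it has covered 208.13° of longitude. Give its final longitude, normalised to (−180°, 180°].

Start at -141.36°; shift +208.13° → +66.77°.
+66.77° already lies in (−180°, 180°].

+66.77°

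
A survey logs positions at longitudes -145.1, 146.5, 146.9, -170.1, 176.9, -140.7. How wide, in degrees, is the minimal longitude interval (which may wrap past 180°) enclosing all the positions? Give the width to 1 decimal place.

72.8°

Sort the longitudes: -170.1°, -145.1°, -140.7°, +146.5°, +146.9°, +176.9°.
Eastward gaps between consecutive values (wrapping around): 25.0°, 4.4°, 287.2°, 0.4°, 30.0°, 13.0°.
Largest gap = 287.2° ⇒ minimal covering band is its complement: 360° − 287.2° = 72.8°.
Band runs from +146.5° eastward to -140.7°, crossing the antimeridian.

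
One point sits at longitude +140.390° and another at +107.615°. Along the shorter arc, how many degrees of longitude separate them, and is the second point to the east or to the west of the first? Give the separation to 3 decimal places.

32.775° west

Raw difference: 107.615 − 140.390 = -32.775°.
Normalise into (−180°, 180°]: -32.775° stays -32.775°.
Negative ⇒ the second point lies to the west; separation 32.775°.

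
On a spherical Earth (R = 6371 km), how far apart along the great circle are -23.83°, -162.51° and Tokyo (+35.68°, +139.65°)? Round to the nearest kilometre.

Δλ = 139.65 − -162.51 = 302.16°; wrapped into (−180°, 180°]: -57.84°.
Δφ = 35.68 − -23.83 = 59.51°.
a = sin²(Δφ/2) + cos φ₁ · cos φ₂ · sin²(Δλ/2) = 0.420071.
c = 2·atan2(√a, √(1−a)) = 1.41025 rad → d = 6371·c ≈ 8984.70 km.

8985 km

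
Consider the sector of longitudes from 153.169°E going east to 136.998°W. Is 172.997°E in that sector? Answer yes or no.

Band width going east from +153.169° to -136.998°: ((-136.998 − 153.169) mod 360) = 69.833°.
Offset of +172.997° east of the west edge: ((172.997 − 153.169) mod 360) = 19.828°.
19.828° ≤ 69.833° ⇒ inside.

Yes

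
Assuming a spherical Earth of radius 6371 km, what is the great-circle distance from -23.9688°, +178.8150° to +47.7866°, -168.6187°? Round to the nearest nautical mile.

4361 nmi

Δλ = -168.6187 − 178.8150 = -347.4337°; wrapped into (−180°, 180°]: 12.5663°.
Δφ = 47.7866 − -23.9688 = 71.7554°.
a = sin²(Δφ/2) + cos φ₁ · cos φ₂ · sin²(Δλ/2) = 0.350817.
c = 2·atan2(√a, √(1−a)) = 1.26782 rad → d = 6371·c ≈ 8077.25 km ≈ 4361.37 nmi.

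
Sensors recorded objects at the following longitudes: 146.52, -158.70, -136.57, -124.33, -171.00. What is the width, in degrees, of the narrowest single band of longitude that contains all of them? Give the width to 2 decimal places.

89.15°

Sort the longitudes: -171.00°, -158.70°, -136.57°, -124.33°, +146.52°.
Eastward gaps between consecutive values (wrapping around): 12.30°, 22.13°, 12.24°, 270.85°, 42.48°.
Largest gap = 270.85° ⇒ minimal covering band is its complement: 360° − 270.85° = 89.15°.
Band runs from +146.52° eastward to -124.33°, crossing the antimeridian.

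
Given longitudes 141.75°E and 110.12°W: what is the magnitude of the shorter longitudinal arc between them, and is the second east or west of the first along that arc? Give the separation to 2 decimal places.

108.13° east

Raw difference: -110.12 − 141.75 = -251.87°.
Normalise into (−180°, 180°]: -251.87° + 360° = 108.13°.
Positive ⇒ the second point lies to the east; separation 108.13°.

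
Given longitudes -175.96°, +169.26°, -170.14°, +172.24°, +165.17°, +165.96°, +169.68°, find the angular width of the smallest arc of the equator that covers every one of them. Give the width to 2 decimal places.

Sort the longitudes: -175.96°, -170.14°, +165.17°, +165.96°, +169.26°, +169.68°, +172.24°.
Eastward gaps between consecutive values (wrapping around): 5.82°, 335.31°, 0.79°, 3.30°, 0.42°, 2.56°, 11.80°.
Largest gap = 335.31° ⇒ minimal covering band is its complement: 360° − 335.31° = 24.69°.
Band runs from +165.17° eastward to -170.14°, crossing the antimeridian.

24.69°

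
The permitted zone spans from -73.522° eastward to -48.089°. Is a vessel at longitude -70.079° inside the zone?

Yes

Band width going east from -73.522° to -48.089°: ((-48.089 − -73.522) mod 360) = 25.433°.
Offset of -70.079° east of the west edge: ((-70.079 − -73.522) mod 360) = 3.443°.
3.443° ≤ 25.433° ⇒ inside.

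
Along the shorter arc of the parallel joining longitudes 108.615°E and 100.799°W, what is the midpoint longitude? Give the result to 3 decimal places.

Signed shortest Δλ from +108.615° to -100.799° is +150.586°.
Midpoint longitude = +108.615° + (+150.586°)/2 = +108.615° + 75.293° = +183.908°.
Normalise into (−180°, 180°]: -176.092°.
(The naïve average (+108.615 + -100.799)/2 = 3.908° is on the wrong side of the globe.)

176.092°W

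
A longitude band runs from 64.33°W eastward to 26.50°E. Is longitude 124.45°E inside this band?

Band width going east from -64.33° to +26.50°: ((26.50 − -64.33) mod 360) = 90.83°.
Offset of +124.45° east of the west edge: ((124.45 − -64.33) mod 360) = 188.78°.
188.78° > 90.83° ⇒ outside.

No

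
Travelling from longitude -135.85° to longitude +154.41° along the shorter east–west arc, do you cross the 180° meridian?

Naïve |154.41 − -135.85| = 290.26° > 180°, so the shorter arc goes the other way round — across 180°.
Signed shortest Δλ = ((154.41 − -135.85 + 180) mod 360) − 180 = -69.74°.
Going west by 69.74° from -135.85° passes through 180° before reaching +154.41°.

Yes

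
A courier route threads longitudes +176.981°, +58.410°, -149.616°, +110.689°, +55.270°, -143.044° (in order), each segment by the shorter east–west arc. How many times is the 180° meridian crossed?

Leg 1: +176.981° → +58.410°, shortest Δλ = -118.571° (west) — does not cross 180°.
Leg 2: +58.410° → -149.616°, shortest Δλ = 151.974° (east) — crosses 180°.
Leg 3: -149.616° → +110.689°, shortest Δλ = -99.695° (west) — crosses 180°.
Leg 4: +110.689° → +55.270°, shortest Δλ = -55.419° (west) — does not cross 180°.
Leg 5: +55.270° → -143.044°, shortest Δλ = 161.686° (east) — crosses 180°.
Total crossings: 3.

3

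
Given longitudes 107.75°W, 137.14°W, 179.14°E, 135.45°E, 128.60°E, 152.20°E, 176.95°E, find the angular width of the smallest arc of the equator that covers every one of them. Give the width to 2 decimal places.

123.65°

Sort the longitudes: -137.14°, -107.75°, +128.60°, +135.45°, +152.20°, +176.95°, +179.14°.
Eastward gaps between consecutive values (wrapping around): 29.39°, 236.35°, 6.85°, 16.75°, 24.75°, 2.19°, 43.72°.
Largest gap = 236.35° ⇒ minimal covering band is its complement: 360° − 236.35° = 123.65°.
Band runs from +128.60° eastward to -107.75°, crossing the antimeridian.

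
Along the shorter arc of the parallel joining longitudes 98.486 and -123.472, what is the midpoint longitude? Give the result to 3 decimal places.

Signed shortest Δλ from +98.486° to -123.472° is +138.042°.
Midpoint longitude = +98.486° + (+138.042°)/2 = +98.486° + 69.021° = +167.507°.
(The naïve average (+98.486 + -123.472)/2 = -12.493° is on the wrong side of the globe.)

+167.507°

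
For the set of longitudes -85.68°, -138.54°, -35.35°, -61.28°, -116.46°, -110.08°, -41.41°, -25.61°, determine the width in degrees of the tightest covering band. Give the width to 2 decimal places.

Sort the longitudes: -138.54°, -116.46°, -110.08°, -85.68°, -61.28°, -41.41°, -35.35°, -25.61°.
Eastward gaps between consecutive values (wrapping around): 22.08°, 6.38°, 24.40°, 24.40°, 19.87°, 6.06°, 9.74°, 247.07°.
Largest gap = 247.07° ⇒ minimal covering band is its complement: 360° − 247.07° = 112.93°.
Band runs from -138.54° eastward to -25.61°.

112.93°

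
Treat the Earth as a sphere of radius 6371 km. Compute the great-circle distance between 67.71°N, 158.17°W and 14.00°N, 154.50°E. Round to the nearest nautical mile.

3708 nmi

Δλ = 154.50 − -158.17 = 312.67°; wrapped into (−180°, 180°]: -47.33°.
Δφ = 14.00 − 67.71 = -53.71°.
a = sin²(Δφ/2) + cos φ₁ · cos φ₂ · sin²(Δλ/2) = 0.263358.
c = 2·atan2(√a, √(1−a)) = 1.07778 rad → d = 6371·c ≈ 6866.54 km ≈ 3707.64 nmi.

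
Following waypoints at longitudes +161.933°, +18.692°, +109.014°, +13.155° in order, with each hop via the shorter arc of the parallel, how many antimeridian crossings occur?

Leg 1: +161.933° → +18.692°, shortest Δλ = -143.241° (west) — does not cross 180°.
Leg 2: +18.692° → +109.014°, shortest Δλ = 90.322° (east) — does not cross 180°.
Leg 3: +109.014° → +13.155°, shortest Δλ = -95.859° (west) — does not cross 180°.
Total crossings: 0.

0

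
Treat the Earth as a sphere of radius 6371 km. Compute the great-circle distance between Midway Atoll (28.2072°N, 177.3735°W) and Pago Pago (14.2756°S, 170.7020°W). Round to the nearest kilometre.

4778 km

Δλ = -170.7020 − -177.3735 = 6.6715°.
Δφ = -14.2756 − 28.2072 = -42.4828°.
a = sin²(Δφ/2) + cos φ₁ · cos φ₂ · sin²(Δλ/2) = 0.134151.
c = 2·atan2(√a, √(1−a)) = 0.74999 rad → d = 6371·c ≈ 4778.17 km.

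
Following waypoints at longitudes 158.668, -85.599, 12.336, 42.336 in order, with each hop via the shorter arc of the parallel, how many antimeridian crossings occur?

1

Leg 1: +158.668° → -85.599°, shortest Δλ = 115.733° (east) — crosses 180°.
Leg 2: -85.599° → +12.336°, shortest Δλ = 97.935° (east) — does not cross 180°.
Leg 3: +12.336° → +42.336°, shortest Δλ = 30.0° (east) — does not cross 180°.
Total crossings: 1.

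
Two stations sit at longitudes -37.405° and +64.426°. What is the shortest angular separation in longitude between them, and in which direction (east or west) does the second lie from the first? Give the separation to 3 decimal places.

101.831° east

Raw difference: 64.426 − -37.405 = 101.831°.
Normalise into (−180°, 180°]: 101.831° stays 101.831°.
Positive ⇒ the second point lies to the east; separation 101.831°.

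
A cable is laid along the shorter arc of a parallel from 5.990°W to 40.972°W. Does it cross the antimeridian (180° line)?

No

Signed shortest Δλ = ((-40.972 − -5.990 + 180) mod 360) − 180 = -34.982°.
Going west by 34.982° from -5.990° reaches -40.972° without touching 180°.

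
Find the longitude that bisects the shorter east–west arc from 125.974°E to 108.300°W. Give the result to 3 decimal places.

Signed shortest Δλ from +125.974° to -108.300° is +125.726°.
Midpoint longitude = +125.974° + (+125.726°)/2 = +125.974° + 62.863° = +188.837°.
Normalise into (−180°, 180°]: -171.163°.
(The naïve average (+125.974 + -108.300)/2 = 8.837° is on the wrong side of the globe.)

171.163°W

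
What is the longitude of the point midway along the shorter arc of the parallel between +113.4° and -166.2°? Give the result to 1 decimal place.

Signed shortest Δλ from +113.4° to -166.2° is +80.4°.
Midpoint longitude = +113.4° + (+80.4°)/2 = +113.4° + 40.2° = +153.6°.
(The naïve average (+113.4 + -166.2)/2 = -26.4° is on the wrong side of the globe.)

+153.6°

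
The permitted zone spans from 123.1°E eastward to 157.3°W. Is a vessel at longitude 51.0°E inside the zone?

No

Band width going east from +123.1° to -157.3°: ((-157.3 − 123.1) mod 360) = 79.6°.
Offset of +51.0° east of the west edge: ((51.0 − 123.1) mod 360) = 287.9°.
287.9° > 79.6° ⇒ outside.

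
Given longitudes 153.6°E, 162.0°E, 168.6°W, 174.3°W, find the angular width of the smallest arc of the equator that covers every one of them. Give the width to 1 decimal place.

Sort the longitudes: -174.3°, -168.6°, +153.6°, +162.0°.
Eastward gaps between consecutive values (wrapping around): 5.7°, 322.2°, 8.4°, 23.7°.
Largest gap = 322.2° ⇒ minimal covering band is its complement: 360° − 322.2° = 37.8°.
Band runs from +153.6° eastward to -168.6°, crossing the antimeridian.

37.8°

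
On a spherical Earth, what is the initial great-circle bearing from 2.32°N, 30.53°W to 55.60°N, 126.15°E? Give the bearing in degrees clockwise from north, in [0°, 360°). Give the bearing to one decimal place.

Δλ = 126.15 − -30.53 = 156.68°.
θ = atan2( sin Δλ · cos φ₂ , cos φ₁ · sin φ₂ − sin φ₁ · cos φ₂ · cos Δλ )
  = atan2(0.22365, 0.84544) = 14.818° → normalised to [0°, 360°): 14.818°.

14.8°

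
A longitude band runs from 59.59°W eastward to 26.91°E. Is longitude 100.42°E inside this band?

No

Band width going east from -59.59° to +26.91°: ((26.91 − -59.59) mod 360) = 86.50°.
Offset of +100.42° east of the west edge: ((100.42 − -59.59) mod 360) = 160.01°.
160.01° > 86.50° ⇒ outside.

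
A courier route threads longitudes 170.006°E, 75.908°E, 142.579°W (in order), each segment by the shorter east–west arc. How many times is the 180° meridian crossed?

1

Leg 1: +170.006° → +75.908°, shortest Δλ = -94.098° (west) — does not cross 180°.
Leg 2: +75.908° → -142.579°, shortest Δλ = 141.513° (east) — crosses 180°.
Total crossings: 1.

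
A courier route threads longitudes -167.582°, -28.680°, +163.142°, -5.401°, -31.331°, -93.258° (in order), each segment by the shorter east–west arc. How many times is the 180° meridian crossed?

Leg 1: -167.582° → -28.680°, shortest Δλ = 138.902° (east) — does not cross 180°.
Leg 2: -28.680° → +163.142°, shortest Δλ = -168.178° (west) — crosses 180°.
Leg 3: +163.142° → -5.401°, shortest Δλ = -168.543° (west) — does not cross 180°.
Leg 4: -5.401° → -31.331°, shortest Δλ = -25.93° (west) — does not cross 180°.
Leg 5: -31.331° → -93.258°, shortest Δλ = -61.927° (west) — does not cross 180°.
Total crossings: 1.

1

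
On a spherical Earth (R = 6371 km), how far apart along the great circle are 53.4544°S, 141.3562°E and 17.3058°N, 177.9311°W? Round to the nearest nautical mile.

4739 nmi

Δλ = -177.9311 − 141.3562 = -319.2873°; wrapped into (−180°, 180°]: 40.7127°.
Δφ = 17.3058 − -53.4544 = 70.7602°.
a = sin²(Δφ/2) + cos φ₁ · cos φ₂ · sin²(Δλ/2) = 0.404031.
c = 2·atan2(√a, √(1−a)) = 1.37766 rad → d = 6371·c ≈ 8777.07 km ≈ 4739.24 nmi.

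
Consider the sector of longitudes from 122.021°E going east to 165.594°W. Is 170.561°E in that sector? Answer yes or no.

Yes

Band width going east from +122.021° to -165.594°: ((-165.594 − 122.021) mod 360) = 72.385°.
Offset of +170.561° east of the west edge: ((170.561 − 122.021) mod 360) = 48.540°.
48.540° ≤ 72.385° ⇒ inside.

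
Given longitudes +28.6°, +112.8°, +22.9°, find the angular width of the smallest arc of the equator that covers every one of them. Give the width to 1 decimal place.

89.9°

Sort the longitudes: +22.9°, +28.6°, +112.8°.
Eastward gaps between consecutive values (wrapping around): 5.7°, 84.2°, 270.1°.
Largest gap = 270.1° ⇒ minimal covering band is its complement: 360° − 270.1° = 89.9°.
Band runs from +22.9° eastward to +112.8°.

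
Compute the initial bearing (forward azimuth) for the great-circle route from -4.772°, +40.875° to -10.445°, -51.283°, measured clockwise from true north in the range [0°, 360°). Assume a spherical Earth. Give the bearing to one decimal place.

Δλ = -51.283 − 40.875 = -92.158°.
θ = atan2( sin Δλ · cos φ₂ , cos φ₁ · sin φ₂ − sin φ₁ · cos φ₂ · cos Δλ )
  = atan2(-0.98273, -0.18374) = -100.590° → normalised to [0°, 360°): 259.410°.

259.4°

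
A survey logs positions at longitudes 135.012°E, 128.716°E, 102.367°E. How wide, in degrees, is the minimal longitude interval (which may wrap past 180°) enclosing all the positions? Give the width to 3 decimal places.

32.645°

Sort the longitudes: +102.367°, +128.716°, +135.012°.
Eastward gaps between consecutive values (wrapping around): 26.349°, 6.296°, 327.355°.
Largest gap = 327.355° ⇒ minimal covering band is its complement: 360° − 327.355° = 32.645°.
Band runs from +102.367° eastward to +135.012°.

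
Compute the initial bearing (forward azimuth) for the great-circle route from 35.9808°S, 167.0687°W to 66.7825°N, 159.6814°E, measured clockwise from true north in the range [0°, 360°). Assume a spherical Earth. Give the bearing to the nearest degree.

347°

Δλ = 159.6814 − -167.0687 = 326.7501°; wrapped into (−180°, 180°]: -33.2499°.
θ = atan2( sin Δλ · cos φ₂ , cos φ₁ · sin φ₂ − sin φ₁ · cos φ₂ · cos Δλ )
  = atan2(-0.21615, 0.93737) = -12.985° → normalised to [0°, 360°): 347.015°.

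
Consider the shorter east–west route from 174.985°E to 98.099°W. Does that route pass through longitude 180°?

Naïve |-98.099 − 174.985| = 273.084° > 180°, so the shorter arc goes the other way round — across 180°.
Signed shortest Δλ = ((-98.099 − 174.985 + 180) mod 360) − 180 = 86.916°.
Going east by 86.916° from +174.985° passes through 180° before reaching -98.099°.

Yes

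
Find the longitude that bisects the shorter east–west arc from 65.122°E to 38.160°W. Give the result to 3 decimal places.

Signed shortest Δλ from +65.122° to -38.160° is -103.282°.
Midpoint longitude = +65.122° + (-103.282°)/2 = +65.122° − 51.641° = +13.481°.

13.481°E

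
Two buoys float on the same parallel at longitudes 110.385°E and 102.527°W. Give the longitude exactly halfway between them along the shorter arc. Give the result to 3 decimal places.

Signed shortest Δλ from +110.385° to -102.527° is +147.088°.
Midpoint longitude = +110.385° + (+147.088°)/2 = +110.385° + 73.544° = +183.929°.
Normalise into (−180°, 180°]: -176.071°.
(The naïve average (+110.385 + -102.527)/2 = 3.929° is on the wrong side of the globe.)

176.071°W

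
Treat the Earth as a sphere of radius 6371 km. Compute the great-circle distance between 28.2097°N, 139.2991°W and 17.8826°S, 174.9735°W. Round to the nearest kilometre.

Δλ = -174.9735 − -139.2991 = -35.6744°.
Δφ = -17.8826 − 28.2097 = -46.0923°.
a = sin²(Δφ/2) + cos φ₁ · cos φ₂ · sin²(Δλ/2) = 0.231939.
c = 2·atan2(√a, √(1−a)) = 1.00496 rad → d = 6371·c ≈ 6402.61 km.

6403 km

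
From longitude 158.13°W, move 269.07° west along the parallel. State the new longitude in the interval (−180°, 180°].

67.20°W

Start at -158.13°; shift −269.07° → -427.20°.
-427.20° lies outside (−180°, 180°]; add 360° → -67.20°.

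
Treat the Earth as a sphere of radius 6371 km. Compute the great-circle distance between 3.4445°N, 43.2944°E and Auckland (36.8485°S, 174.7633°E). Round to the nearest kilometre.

Δλ = 174.7633 − 43.2944 = 131.4689°.
Δφ = -36.8485 − 3.4445 = -40.2930°.
a = sin²(Δφ/2) + cos φ₁ · cos φ₂ · sin²(Δλ/2) = 0.782496.
c = 2·atan2(√a, √(1−a)) = 2.17122 rad → d = 6371·c ≈ 13832.85 km.

13833 km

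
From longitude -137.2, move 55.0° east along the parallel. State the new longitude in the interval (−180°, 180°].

-82.2°

Start at -137.2°; shift +55.0° → -82.2°.
-82.2° already lies in (−180°, 180°].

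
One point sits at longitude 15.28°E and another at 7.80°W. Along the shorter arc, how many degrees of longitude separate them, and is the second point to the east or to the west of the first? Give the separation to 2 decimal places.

Raw difference: -7.80 − 15.28 = -23.08°.
Normalise into (−180°, 180°]: -23.08° stays -23.08°.
Negative ⇒ the second point lies to the west; separation 23.08°.

23.08° west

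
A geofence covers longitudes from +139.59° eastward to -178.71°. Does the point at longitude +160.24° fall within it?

Band width going east from +139.59° to -178.71°: ((-178.71 − 139.59) mod 360) = 41.70°.
Offset of +160.24° east of the west edge: ((160.24 − 139.59) mod 360) = 20.65°.
20.65° ≤ 41.70° ⇒ inside.

Yes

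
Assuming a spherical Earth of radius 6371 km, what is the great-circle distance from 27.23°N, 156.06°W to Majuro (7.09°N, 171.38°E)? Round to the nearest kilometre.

4098 km

Δλ = 171.38 − -156.06 = 327.44°; wrapped into (−180°, 180°]: -32.56°.
Δφ = 7.09 − 27.23 = -20.14°.
a = sin²(Δφ/2) + cos φ₁ · cos φ₂ · sin²(Δλ/2) = 0.099915.
c = 2·atan2(√a, √(1−a)) = 0.64322 rad → d = 6371·c ≈ 4097.95 km.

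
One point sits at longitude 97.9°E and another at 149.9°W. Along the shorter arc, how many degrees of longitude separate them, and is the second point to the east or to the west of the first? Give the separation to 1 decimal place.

Raw difference: -149.9 − 97.9 = -247.8°.
Normalise into (−180°, 180°]: -247.8° + 360° = 112.2°.
Positive ⇒ the second point lies to the east; separation 112.2°.

112.2° east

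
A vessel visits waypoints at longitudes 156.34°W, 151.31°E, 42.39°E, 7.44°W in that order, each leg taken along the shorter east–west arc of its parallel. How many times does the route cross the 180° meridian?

Leg 1: -156.34° → +151.31°, shortest Δλ = -52.35° (west) — crosses 180°.
Leg 2: +151.31° → +42.39°, shortest Δλ = -108.92° (west) — does not cross 180°.
Leg 3: +42.39° → -7.44°, shortest Δλ = -49.83° (west) — does not cross 180°.
Total crossings: 1.

1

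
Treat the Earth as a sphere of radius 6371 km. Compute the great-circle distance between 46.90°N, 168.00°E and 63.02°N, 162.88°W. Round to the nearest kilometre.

Δλ = -162.88 − 168.00 = -330.88°; wrapped into (−180°, 180°]: 29.12°.
Δφ = 63.02 − 46.90 = 16.12°.
a = sin²(Δφ/2) + cos φ₁ · cos φ₂ · sin²(Δλ/2) = 0.039250.
c = 2·atan2(√a, √(1−a)) = 0.39887 rad → d = 6371·c ≈ 2541.20 km.

2541 km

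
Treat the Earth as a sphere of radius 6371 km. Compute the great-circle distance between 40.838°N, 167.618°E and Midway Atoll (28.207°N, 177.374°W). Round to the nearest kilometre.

1960 km

Δλ = -177.374 − 167.618 = -344.992°; wrapped into (−180°, 180°]: 15.008°.
Δφ = 28.207 − 40.838 = -12.631°.
a = sin²(Δφ/2) + cos φ₁ · cos φ₂ · sin²(Δλ/2) = 0.023472.
c = 2·atan2(√a, √(1−a)) = 0.30762 rad → d = 6371·c ≈ 1959.85 km.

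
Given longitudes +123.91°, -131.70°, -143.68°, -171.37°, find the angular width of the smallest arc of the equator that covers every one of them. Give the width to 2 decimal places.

Sort the longitudes: -171.37°, -143.68°, -131.70°, +123.91°.
Eastward gaps between consecutive values (wrapping around): 27.69°, 11.98°, 255.61°, 64.72°.
Largest gap = 255.61° ⇒ minimal covering band is its complement: 360° − 255.61° = 104.39°.
Band runs from +123.91° eastward to -131.70°, crossing the antimeridian.

104.39°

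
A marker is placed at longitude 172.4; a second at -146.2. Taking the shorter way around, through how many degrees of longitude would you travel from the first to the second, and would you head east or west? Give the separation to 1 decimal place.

Raw difference: -146.2 − 172.4 = -318.6°.
Normalise into (−180°, 180°]: -318.6° + 360° = 41.4°.
Positive ⇒ the second point lies to the east; separation 41.4°.

41.4° east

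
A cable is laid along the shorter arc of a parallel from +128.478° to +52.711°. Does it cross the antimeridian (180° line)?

No

Signed shortest Δλ = ((52.711 − 128.478 + 180) mod 360) − 180 = -75.767°.
Going west by 75.767° from +128.478° reaches +52.711° without touching 180°.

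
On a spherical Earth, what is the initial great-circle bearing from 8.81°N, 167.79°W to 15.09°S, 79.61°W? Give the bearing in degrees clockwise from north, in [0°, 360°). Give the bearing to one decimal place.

105.2°

Δλ = -79.61 − -167.79 = 88.18°.
θ = atan2( sin Δλ · cos φ₂ , cos φ₁ · sin φ₂ − sin φ₁ · cos φ₂ · cos Δλ )
  = atan2(0.96503, -0.26196) = 105.187° → normalised to [0°, 360°): 105.187°.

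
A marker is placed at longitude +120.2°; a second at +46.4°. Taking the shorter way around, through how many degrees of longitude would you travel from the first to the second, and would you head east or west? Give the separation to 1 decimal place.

73.8° west

Raw difference: 46.4 − 120.2 = -73.8°.
Normalise into (−180°, 180°]: -73.8° stays -73.8°.
Negative ⇒ the second point lies to the west; separation 73.8°.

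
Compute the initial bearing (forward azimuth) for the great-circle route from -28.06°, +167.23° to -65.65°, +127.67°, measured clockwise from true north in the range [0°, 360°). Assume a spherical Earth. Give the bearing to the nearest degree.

Δλ = 127.67 − 167.23 = -39.56°.
θ = atan2( sin Δλ · cos φ₂ , cos φ₁ · sin φ₂ − sin φ₁ · cos φ₂ · cos Δλ )
  = atan2(-0.26259, -0.65443) = -158.137° → normalised to [0°, 360°): 201.863°.

202°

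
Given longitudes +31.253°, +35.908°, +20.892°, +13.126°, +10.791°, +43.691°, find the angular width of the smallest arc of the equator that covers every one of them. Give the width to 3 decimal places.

32.900°

Sort the longitudes: +10.791°, +13.126°, +20.892°, +31.253°, +35.908°, +43.691°.
Eastward gaps between consecutive values (wrapping around): 2.335°, 7.766°, 10.361°, 4.655°, 7.783°, 327.100°.
Largest gap = 327.100° ⇒ minimal covering band is its complement: 360° − 327.100° = 32.900°.
Band runs from +10.791° eastward to +43.691°.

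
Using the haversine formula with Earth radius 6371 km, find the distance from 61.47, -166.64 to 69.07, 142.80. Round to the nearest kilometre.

Δλ = 142.80 − -166.64 = 309.44°; wrapped into (−180°, 180°]: -50.56°.
Δφ = 69.07 − 61.47 = 7.60°.
a = sin²(Δφ/2) + cos φ₁ · cos φ₂ · sin²(Δλ/2) = 0.035507.
c = 2·atan2(√a, √(1−a)) = 0.37913 rad → d = 6371·c ≈ 2415.46 km.

2415 km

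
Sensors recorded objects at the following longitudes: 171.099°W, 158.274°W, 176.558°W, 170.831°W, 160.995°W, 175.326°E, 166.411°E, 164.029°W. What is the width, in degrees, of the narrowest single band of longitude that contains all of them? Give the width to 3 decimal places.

35.315°

Sort the longitudes: -176.558°, -171.099°, -170.831°, -164.029°, -160.995°, -158.274°, +166.411°, +175.326°.
Eastward gaps between consecutive values (wrapping around): 5.459°, 0.268°, 6.802°, 3.034°, 2.721°, 324.685°, 8.915°, 8.116°.
Largest gap = 324.685° ⇒ minimal covering band is its complement: 360° − 324.685° = 35.315°.
Band runs from +166.411° eastward to -158.274°, crossing the antimeridian.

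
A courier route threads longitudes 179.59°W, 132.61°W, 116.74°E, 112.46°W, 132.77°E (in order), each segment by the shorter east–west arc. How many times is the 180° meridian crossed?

3

Leg 1: -179.59° → -132.61°, shortest Δλ = 46.98° (east) — does not cross 180°.
Leg 2: -132.61° → +116.74°, shortest Δλ = -110.65° (west) — crosses 180°.
Leg 3: +116.74° → -112.46°, shortest Δλ = 130.8° (east) — crosses 180°.
Leg 4: -112.46° → +132.77°, shortest Δλ = -114.77° (west) — crosses 180°.
Total crossings: 3.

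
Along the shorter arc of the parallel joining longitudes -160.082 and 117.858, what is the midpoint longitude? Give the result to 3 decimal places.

+158.888°

Signed shortest Δλ from -160.082° to +117.858° is -82.060°.
Midpoint longitude = -160.082° + (-82.060°)/2 = -160.082° − 41.030° = -201.112°.
Normalise into (−180°, 180°]: +158.888°.
(The naïve average (-160.082 + +117.858)/2 = -21.112° is on the wrong side of the globe.)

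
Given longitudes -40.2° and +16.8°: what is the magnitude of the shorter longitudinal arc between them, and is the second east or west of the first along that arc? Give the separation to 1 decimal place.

57.0° east

Raw difference: 16.8 − -40.2 = 57.0°.
Normalise into (−180°, 180°]: 57.0° stays 57.0°.
Positive ⇒ the second point lies to the east; separation 57.0°.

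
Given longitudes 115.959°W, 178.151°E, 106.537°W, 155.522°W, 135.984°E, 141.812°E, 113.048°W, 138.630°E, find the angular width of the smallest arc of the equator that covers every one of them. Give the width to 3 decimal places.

117.479°

Sort the longitudes: -155.522°, -115.959°, -113.048°, -106.537°, +135.984°, +138.630°, +141.812°, +178.151°.
Eastward gaps between consecutive values (wrapping around): 39.563°, 2.911°, 6.511°, 242.521°, 2.646°, 3.182°, 36.339°, 26.327°.
Largest gap = 242.521° ⇒ minimal covering band is its complement: 360° − 242.521° = 117.479°.
Band runs from +135.984° eastward to -106.537°, crossing the antimeridian.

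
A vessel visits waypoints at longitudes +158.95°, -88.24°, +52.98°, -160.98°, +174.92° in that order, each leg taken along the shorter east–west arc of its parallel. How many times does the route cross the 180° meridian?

Leg 1: +158.95° → -88.24°, shortest Δλ = 112.81° (east) — crosses 180°.
Leg 2: -88.24° → +52.98°, shortest Δλ = 141.22° (east) — does not cross 180°.
Leg 3: +52.98° → -160.98°, shortest Δλ = 146.04° (east) — crosses 180°.
Leg 4: -160.98° → +174.92°, shortest Δλ = -24.1° (west) — crosses 180°.
Total crossings: 3.

3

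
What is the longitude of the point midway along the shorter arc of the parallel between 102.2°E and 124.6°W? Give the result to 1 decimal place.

168.8°E

Signed shortest Δλ from +102.2° to -124.6° is +133.2°.
Midpoint longitude = +102.2° + (+133.2°)/2 = +102.2° + 66.6° = +168.8°.
(The naïve average (+102.2 + -124.6)/2 = -11.2° is on the wrong side of the globe.)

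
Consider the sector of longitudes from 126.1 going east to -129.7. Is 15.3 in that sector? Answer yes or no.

Band width going east from +126.1° to -129.7°: ((-129.7 − 126.1) mod 360) = 104.2°.
Offset of +15.3° east of the west edge: ((15.3 − 126.1) mod 360) = 249.2°.
249.2° > 104.2° ⇒ outside.

No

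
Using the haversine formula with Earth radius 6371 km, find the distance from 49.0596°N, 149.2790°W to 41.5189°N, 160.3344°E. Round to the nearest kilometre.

Δλ = 160.3344 − -149.2790 = 309.6134°; wrapped into (−180°, 180°]: -50.3866°.
Δφ = 41.5189 − 49.0596 = -7.5407°.
a = sin²(Δφ/2) + cos φ₁ · cos φ₂ · sin²(Δλ/2) = 0.093225.
c = 2·atan2(√a, √(1−a)) = 0.62056 rad → d = 6371·c ≈ 3953.61 km.

3954 km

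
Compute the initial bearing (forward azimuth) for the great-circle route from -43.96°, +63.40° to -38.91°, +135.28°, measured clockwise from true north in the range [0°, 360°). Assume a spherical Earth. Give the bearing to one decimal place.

111.0°

Δλ = 135.28 − 63.40 = 71.88°.
θ = atan2( sin Δλ · cos φ₂ , cos φ₁ · sin φ₂ − sin φ₁ · cos φ₂ · cos Δλ )
  = atan2(0.73954, -0.28413) = 111.017° → normalised to [0°, 360°): 111.017°.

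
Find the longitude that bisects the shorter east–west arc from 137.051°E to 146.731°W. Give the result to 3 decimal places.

175.160°E

Signed shortest Δλ from +137.051° to -146.731° is +76.218°.
Midpoint longitude = +137.051° + (+76.218°)/2 = +137.051° + 38.109° = +175.160°.
(The naïve average (+137.051 + -146.731)/2 = -4.84° is on the wrong side of the globe.)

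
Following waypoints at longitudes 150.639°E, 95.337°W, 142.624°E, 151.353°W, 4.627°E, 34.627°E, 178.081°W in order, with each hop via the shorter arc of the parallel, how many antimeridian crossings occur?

4

Leg 1: +150.639° → -95.337°, shortest Δλ = 114.024° (east) — crosses 180°.
Leg 2: -95.337° → +142.624°, shortest Δλ = -122.039° (west) — crosses 180°.
Leg 3: +142.624° → -151.353°, shortest Δλ = 66.023° (east) — crosses 180°.
Leg 4: -151.353° → +4.627°, shortest Δλ = 155.98° (east) — does not cross 180°.
Leg 5: +4.627° → +34.627°, shortest Δλ = 30.0° (east) — does not cross 180°.
Leg 6: +34.627° → -178.081°, shortest Δλ = 147.292° (east) — crosses 180°.
Total crossings: 4.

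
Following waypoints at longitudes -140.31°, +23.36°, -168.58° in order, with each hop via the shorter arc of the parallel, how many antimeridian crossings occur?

Leg 1: -140.31° → +23.36°, shortest Δλ = 163.67° (east) — does not cross 180°.
Leg 2: +23.36° → -168.58°, shortest Δλ = 168.06° (east) — crosses 180°.
Total crossings: 1.

1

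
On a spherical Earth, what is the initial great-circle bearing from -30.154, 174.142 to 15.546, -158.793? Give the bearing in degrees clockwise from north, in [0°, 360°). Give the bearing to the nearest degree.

33°

Δλ = -158.793 − 174.142 = -332.935°; wrapped into (−180°, 180°]: 27.065°.
θ = atan2( sin Δλ · cos φ₂ , cos φ₁ · sin φ₂ − sin φ₁ · cos φ₂ · cos Δλ )
  = atan2(0.43836, 0.66270) = 33.484° → normalised to [0°, 360°): 33.484°.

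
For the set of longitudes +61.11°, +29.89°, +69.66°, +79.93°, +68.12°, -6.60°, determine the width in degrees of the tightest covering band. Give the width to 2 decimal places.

86.53°

Sort the longitudes: -6.60°, +29.89°, +61.11°, +68.12°, +69.66°, +79.93°.
Eastward gaps between consecutive values (wrapping around): 36.49°, 31.22°, 7.01°, 1.54°, 10.27°, 273.47°.
Largest gap = 273.47° ⇒ minimal covering band is its complement: 360° − 273.47° = 86.53°.
Band runs from -6.60° eastward to +79.93°.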